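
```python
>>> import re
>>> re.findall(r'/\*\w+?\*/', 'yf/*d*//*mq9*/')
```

['/*d*/', '/*mq9*/']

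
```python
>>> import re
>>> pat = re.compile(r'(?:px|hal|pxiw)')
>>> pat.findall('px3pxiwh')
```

['px', 'px']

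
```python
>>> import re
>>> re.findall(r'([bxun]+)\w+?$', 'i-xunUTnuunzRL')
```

['xun']

With a single group, `findall` returns only what that group captured — 1 item.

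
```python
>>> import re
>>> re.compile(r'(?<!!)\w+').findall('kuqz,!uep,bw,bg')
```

['kuqz', 'ep', 'bw', 'bg']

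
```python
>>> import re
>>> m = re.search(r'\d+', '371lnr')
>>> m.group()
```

This matches one or more of a digit.
`re.search` scans for the first position where the pattern succeeds.
The match spans [0:3] → '371'.

'371'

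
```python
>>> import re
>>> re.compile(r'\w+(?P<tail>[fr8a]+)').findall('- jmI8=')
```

This matches one or more of a word character; then one or more of one of [fr8a] (captured as 'tail').
Scanning left to right: at [2:6] match 'jmI8', group 1 = '8'.
One capturing group, so `findall` returns just the captured substring from the one match — 1 in all.

['8']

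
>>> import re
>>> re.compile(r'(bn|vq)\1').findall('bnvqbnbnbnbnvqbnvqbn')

['bn', 'bn']

A backreference is literal: `\1` must see the identical characters the first group matched.
Scanning left to right: at [4:8] match 'bnbn', group 1 = 'bn'; at [8:12] match 'bnbn', group 1 = 'bn'.
One capturing group, so `findall` returns just the captured substring from each match — 2 in all.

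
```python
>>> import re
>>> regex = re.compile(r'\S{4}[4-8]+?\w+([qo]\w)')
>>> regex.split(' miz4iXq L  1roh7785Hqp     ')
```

[' miz4iXq L  ', 'qp', '     ']

The pattern matches exactly 4 of a non-whitespace character, then one or more of a character in [4-8] (lazy), then one or more of a word character; then one of [qo], then a word character (captured).
With a capturing group present, the delimiter's captured portion is kept in the result list.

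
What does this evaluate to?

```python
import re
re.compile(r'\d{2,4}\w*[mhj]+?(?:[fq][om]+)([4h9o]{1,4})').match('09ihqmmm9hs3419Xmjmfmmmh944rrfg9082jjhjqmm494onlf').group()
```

'09ihqmmm9hs3419Xmjmfmmmh944rrfg9082jjhjqmm494o'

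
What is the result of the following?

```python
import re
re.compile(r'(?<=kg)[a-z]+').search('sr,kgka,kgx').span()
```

(5, 7)

The `(?=…)`/`(?<=…)` assertion just peeks at neighbouring text; it doesn't advance the match position.
The match spans [5:7] → 'ka'.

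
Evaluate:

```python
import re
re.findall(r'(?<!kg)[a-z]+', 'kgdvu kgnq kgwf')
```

['kgdvu', 'kgnq', 'kgwf']

The negative lookahead/lookbehind blocks any match where the forbidden context is present.
Walking the string: at [0:5] → 'kgdvu'; at [6:10] → 'kgnq'; at [11:15] → 'kgwf'.
No capturing groups, so `findall` returns the 3 full match strings.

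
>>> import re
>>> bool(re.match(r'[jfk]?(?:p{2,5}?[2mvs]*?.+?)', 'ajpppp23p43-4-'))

`match` is anchored at position 0; if the pattern doesn't fit there, it returns None.
Here the pattern fails at index 0, so the call returns None, and `bool(None)` is False.

False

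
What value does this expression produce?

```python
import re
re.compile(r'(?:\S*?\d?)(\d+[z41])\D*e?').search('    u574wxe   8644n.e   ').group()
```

Pattern: zero or more of a non-whitespace character (lazy), then optionally a digit (non-capturing group); then one or more of a digit, then one of [z41] (captured); then zero or more of a non-digit, then optionally the literal 'e'.
The match spans [4:14] → 'u574wxe   '.

'u574wxe   '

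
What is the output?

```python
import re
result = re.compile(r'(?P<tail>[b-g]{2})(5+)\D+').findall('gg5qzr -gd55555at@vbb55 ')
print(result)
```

[('gg', '5'), ('bb', '55')]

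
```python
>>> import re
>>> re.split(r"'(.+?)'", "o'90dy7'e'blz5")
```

['o', '90dy7', "e'blz5"]

`re.split` interleaves the captured-group text with the surrounding fragments.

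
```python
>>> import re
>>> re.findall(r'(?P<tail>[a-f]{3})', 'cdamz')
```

The pattern matches exactly 3 of a character in [a-f] (captured as 'tail').
Scanning left to right: at [0:3] match 'cda', group 1 = 'cda'.
One capturing group, so `findall` returns just the captured substring from the one match — 1 in all.

['cda']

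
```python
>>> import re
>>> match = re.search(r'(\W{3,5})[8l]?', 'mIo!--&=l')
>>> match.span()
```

(3, 9)

The pattern matches 3 to 5 of a non-word character (captured); then optionally one of [8l].
`search` walks the string left to right and returns the first match it finds.
The match spans [3:9] → '!--&=l'.
Captured: group 1 = '!--&='.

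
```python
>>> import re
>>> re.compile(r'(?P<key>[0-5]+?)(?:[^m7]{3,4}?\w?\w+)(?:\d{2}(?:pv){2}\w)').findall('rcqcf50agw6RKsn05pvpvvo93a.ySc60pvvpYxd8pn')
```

['5']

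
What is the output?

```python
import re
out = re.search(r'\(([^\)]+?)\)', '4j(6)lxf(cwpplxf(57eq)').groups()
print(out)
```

('6',)

`re.search` scans for the first position where the pattern succeeds.
The match spans [2:5] → '(6)'.
Captured: group 1 = '6'.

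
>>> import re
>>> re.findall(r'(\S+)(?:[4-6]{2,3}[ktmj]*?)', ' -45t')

The pattern matches one or more of a non-whitespace character (captured); then 2 to 3 of a character in [4-6], then zero or more of one of [ktmj] (lazy) (non-capturing group).
One capturing group, so `findall` returns just the captured substring from the one match — 1 in all.

['-']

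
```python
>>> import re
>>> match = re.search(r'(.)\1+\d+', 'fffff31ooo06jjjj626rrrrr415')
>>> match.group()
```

'fffff31'

`\1` has to match the exact text group 1 already captured.
The match spans [0:7] → 'fffff31'.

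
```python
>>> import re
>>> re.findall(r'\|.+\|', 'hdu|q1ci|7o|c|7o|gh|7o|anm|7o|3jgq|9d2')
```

Since nothing is captured, `findall` lists the 1 matched substring directly.

['|q1ci|7o|c|7o|gh|7o|anm|7o|3jgq|']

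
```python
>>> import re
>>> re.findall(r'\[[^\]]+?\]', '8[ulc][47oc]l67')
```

Matches: at [1:6] → '[ulc]'; at [6:12] → '[47oc]'.
Since nothing is captured, `findall` lists the 2 matched substrings directly.

['[ulc]', '[47oc]']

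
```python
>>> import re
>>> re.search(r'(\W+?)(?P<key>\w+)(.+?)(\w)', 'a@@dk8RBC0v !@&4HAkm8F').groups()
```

The match spans [1:16] → '@@dk8RBC0v !@&4'.
Captured: group 1 = '@@', group 2 = 'dk8RBC0v', group 3 = ' !@&', group 4 = '4'.

('@@', 'dk8RBC0v', ' !@&', '4')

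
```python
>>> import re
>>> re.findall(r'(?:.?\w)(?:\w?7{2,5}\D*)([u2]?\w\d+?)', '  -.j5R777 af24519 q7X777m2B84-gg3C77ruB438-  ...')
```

['245', '2B8', '43']

This matches optionally any character, then a word character (non-capturing group); then optionally a word character, then 2 to 5 of a literal '7', then zero or more of a non-digit (non-capturing group); then optionally one of [u2], then a word character, then one or more of a digit (lazy) (captured).
With the lazy modifier that quantifier settles for the fewest repetitions that let the rest of the pattern succeed (the atoms after it are unaffected and can still be greedy).
Scanning left to right: at [4:16] match 'j5R777 af245', group 1 = '245'; at [19:29] match 'q7X777m2B8', group 1 = '2B8'; at [32:42] match 'g3C77ruB43', group 1 = '43'.
`findall` collects group 1 from each match (3 total).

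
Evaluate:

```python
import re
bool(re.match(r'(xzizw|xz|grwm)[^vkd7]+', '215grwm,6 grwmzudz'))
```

False

`re.match` won't scan ahead — the pattern has to work from the very first character.
Here the pattern fails at index 0, so the call returns None, and `bool(None)` is False.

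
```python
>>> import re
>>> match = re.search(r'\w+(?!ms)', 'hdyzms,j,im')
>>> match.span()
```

The negative lookaround is zero-width — it rules out positions where the adjacent text would match, without consuming anything.
The match spans [0:6] → 'hdyzms'.

(0, 6)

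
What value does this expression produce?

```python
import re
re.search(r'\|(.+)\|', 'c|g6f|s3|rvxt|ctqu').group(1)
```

`re.search` tries every starting position until one works.
The match spans [1:14] → '|g6f|s3|rvxt|'.
Captured: group 1 = 'g6f|s3|rvxt'.

'g6f|s3|rvxt'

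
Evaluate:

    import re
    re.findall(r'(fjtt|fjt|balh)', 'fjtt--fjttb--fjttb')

['fjtt', 'fjtt', 'fjtt']

`|` is ordered: at each position the engine commits to the first alternative that works.
`findall` collects group 1 from each match (3 total).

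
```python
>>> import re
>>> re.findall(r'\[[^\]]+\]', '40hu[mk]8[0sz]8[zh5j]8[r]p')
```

['[mk]', '[0sz]', '[zh5j]', '[r]']

`findall` yields the raw match text (4 of them) because the pattern has no groups.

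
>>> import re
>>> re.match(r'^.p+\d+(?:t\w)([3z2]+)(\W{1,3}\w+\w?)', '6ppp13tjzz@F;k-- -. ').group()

'6ppp13tjzz@F'

Pattern: anchored at the start of the string; then any character, then one or more of a literal 'p', then one or more of a digit; then a literal 't', then a word character (non-capturing group); then one or more of one of [3z2] (captured); then 1 to 3 of a non-word character, then one or more of a word character, then optionally a word character (captured).
`match` is anchored at position 0; if the pattern doesn't fit there, it returns None.
The match spans [0:12] → '6ppp13tjzz@F'.
Captured: group 1 = 'zz', group 2 = '@F'.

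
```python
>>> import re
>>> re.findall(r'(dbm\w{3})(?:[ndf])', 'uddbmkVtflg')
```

['dbmkVt']

Because there's exactly one group, `findall` drops the full match and keeps group 1 from the one hit.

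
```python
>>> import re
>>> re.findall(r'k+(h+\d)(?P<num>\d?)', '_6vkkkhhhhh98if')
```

Pattern: one or more of a literal 'k'; then one or more of the literal 'h', then a digit (captured); then optionally a digit (captured as 'num').
Scanning left to right: at [3:13] match 'kkkhhhhh98', groups = ('hhhhh9', '8').
With 2 capturing groups, `findall` returns a 2-tuple per match.

[('hhhhh9', '8')]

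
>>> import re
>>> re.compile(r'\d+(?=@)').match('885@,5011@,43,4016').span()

The lookaround is zero-width — it requires the adjacent text to match without consuming it, so the asserted text isn't part of the match.
`re.match` won't scan ahead — the pattern has to work from the very first character.
The match spans [0:3] → '885'.

(0, 3)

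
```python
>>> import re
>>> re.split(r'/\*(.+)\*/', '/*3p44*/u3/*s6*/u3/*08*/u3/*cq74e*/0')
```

With a capturing group present, the delimiter's captured portion is kept in the result list.

['', '3p44*/u3/*s6*/u3/*08*/u3/*cq74e', '0']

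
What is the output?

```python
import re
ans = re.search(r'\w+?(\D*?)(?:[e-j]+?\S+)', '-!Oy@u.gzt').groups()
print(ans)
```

The pattern matches one or more of a word character (lazy); then zero or more of a non-digit (lazy) (captured); then one or more of a character in [e-j] (lazy), then one or more of a non-whitespace character (non-capturing group).
Unlike `match`, `search` isn't anchored — it looks for the pattern anywhere in the string.
The match spans [2:10] → 'Oy@u.gzt'.
Captured: group 1 = 'y@u.'.

('y@u.',)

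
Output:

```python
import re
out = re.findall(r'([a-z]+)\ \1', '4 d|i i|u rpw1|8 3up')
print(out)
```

After group 1 captures some text, `\1` only succeeds where that same text appears again.
Because there's exactly one group, `findall` drops the full match and keeps group 1 from the one hit.

['i']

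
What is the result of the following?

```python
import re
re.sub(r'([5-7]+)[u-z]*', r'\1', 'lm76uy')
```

Pattern: one or more of a character in [5-7] (captured); then zero or more of a character in [u-z].
Matches: at [2:6] → '76uy'.
`\1` in the replacement pulls in group 1's text for each match.

'lm76'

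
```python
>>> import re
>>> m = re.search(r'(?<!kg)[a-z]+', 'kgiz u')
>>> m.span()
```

(0, 4)

The negative lookahead/lookbehind blocks any match where the forbidden context is present.
The match spans [0:4] → 'kgiz'.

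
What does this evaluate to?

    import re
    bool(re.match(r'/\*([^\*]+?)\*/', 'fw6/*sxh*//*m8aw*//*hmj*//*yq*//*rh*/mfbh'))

False

`re.match` only tries the pattern at the start of the string.
Here the pattern fails at index 0, so the call returns None, and `bool(None)` is False.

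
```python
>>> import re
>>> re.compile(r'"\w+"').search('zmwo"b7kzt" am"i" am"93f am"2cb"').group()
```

'"b7kzt"'

The match spans [4:11] → '"b7kzt"'.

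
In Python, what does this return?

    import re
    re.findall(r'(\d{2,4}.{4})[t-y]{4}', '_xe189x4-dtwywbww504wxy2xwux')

['189x4-d', '504wxy2']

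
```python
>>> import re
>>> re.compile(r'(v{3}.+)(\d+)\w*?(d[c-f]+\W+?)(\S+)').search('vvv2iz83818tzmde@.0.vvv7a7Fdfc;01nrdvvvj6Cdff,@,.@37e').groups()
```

The pattern matches exactly 3 of the literal 'v', then one or more of any character (captured); then one or more of a digit (captured); then zero or more of a word character (lazy); then the literal 'd', then one or more of a character in [c-f], then one or more of a non-word character (lazy) (captured); then one or more of a non-whitespace character (captured).
The `?` after the quantifier makes it lazy — it takes as little as possible before letting the rest of the pattern try.
`re.search` scans for the first position where the pattern succeeds.
The match spans [0:53] → 'vvv2iz83818tzmde@.0.vvv7a7Fdfc;01nrdvvvj6Cdff,@,.@37e'.
Captured: group 1 = 'vvv2iz83818tzmde@.0.vvv7a7Fdfc;01nrdvvvj', group 2 = '6', group 3 = 'dff,', group 4 = '@,.@37e'.

('vvv2iz83818tzmde@.0.vvv7a7Fdfc;01nrdvvvj', '6', 'dff,', '@,.@37e')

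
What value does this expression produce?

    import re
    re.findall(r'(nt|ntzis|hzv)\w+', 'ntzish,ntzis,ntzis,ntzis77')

Branches in `(...|...)` are attempted left-to-right; the first branch that allows the whole pattern to succeed is taken.
Scanning left to right: at [0:6] match 'ntzish', group 1 = 'nt'; at [7:12] match 'ntzis', group 1 = 'nt'; at [13:18] match 'ntzis', group 1 = 'nt'; at [19:26] match 'ntzis77', group 1 = 'nt'.
With a single group, `findall` returns only what that group captured — 4 items.

['nt', 'nt', 'nt', 'nt']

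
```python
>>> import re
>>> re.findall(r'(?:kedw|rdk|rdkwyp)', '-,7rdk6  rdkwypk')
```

['rdk', 'rdk']

Alternation tries branches left to right and keeps the first one that lets the overall match succeed at that position.
Scanning left to right: at [3:6] → 'rdk'; at [9:12] → 'rdk'.
`findall` yields the raw match text (2 of them) because the pattern has no groups.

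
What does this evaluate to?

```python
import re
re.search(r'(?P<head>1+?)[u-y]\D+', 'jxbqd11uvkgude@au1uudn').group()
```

'11uvkgude@au'

The pattern matches one or more of a literal '1' (lazy) (captured as 'head'); then a character in [u-y], then one or more of a non-digit.
`search` walks the string left to right and returns the first match it finds.
The match spans [5:17] → '11uvkgude@au'.
Captured: group 1 = '11'.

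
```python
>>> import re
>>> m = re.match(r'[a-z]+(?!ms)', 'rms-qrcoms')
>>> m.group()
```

'rms'

`match` is anchored at position 0; if the pattern doesn't fit there, it returns None.
The match spans [0:3] → 'rms'.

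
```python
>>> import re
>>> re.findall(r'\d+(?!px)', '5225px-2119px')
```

['522', '211']

A negative assertion filters positions out without eating any characters.
Matches: at [0:3] → '522'; at [7:10] → '211'.
`findall` yields the raw match text (2 of them) because the pattern has no groups.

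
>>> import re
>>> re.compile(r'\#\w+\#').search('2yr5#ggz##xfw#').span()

The match spans [4:9] → '#ggz#'.

(4, 9)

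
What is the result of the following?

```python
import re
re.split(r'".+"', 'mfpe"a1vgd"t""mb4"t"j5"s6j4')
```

['mfpe', 's6j4']

Matches to split on: at [4:23] → '"a1vgd"t""mb4"t"j5"'.
`split` removes every match and returns the 2 fragments in between.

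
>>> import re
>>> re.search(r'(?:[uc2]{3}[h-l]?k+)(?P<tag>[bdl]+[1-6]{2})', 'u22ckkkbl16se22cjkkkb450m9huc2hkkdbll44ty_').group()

This matches exactly 3 of one of [uc2], then optionally a character in [h-l], then one or more of a literal 'k' (non-capturing group); then one or more of one of [bdl], then exactly 2 of a character in [1-6] (captured as 'tag').
`re.search` tries every starting position until one works.
The match spans [1:11] → '22ckkkbl16'.
Captured: group 1 = 'bl16'.

'22ckkkbl16'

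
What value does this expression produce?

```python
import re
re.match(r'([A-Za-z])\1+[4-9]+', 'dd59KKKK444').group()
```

The backreference `\1` re-matches whatever the first group consumed, character for character.
`re.match` won't scan ahead — the pattern has to work from the very first character.
The match spans [0:4] → 'dd59'.
Captured: group 1 = 'd'.

'dd59'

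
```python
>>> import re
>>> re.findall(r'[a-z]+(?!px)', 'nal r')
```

['nal', 'r']

`(?!…)`/`(?<!…)` only lets a position through if the neighbouring text does NOT match; no characters are consumed.
Walking the string: at [0:3] → 'nal'; at [4:5] → 'r'.
`findall` yields the raw match text (2 of them) because the pattern has no groups.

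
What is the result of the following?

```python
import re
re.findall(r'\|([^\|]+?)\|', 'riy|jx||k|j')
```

['jx', 'k']

Walking the string: at [3:7] match '|jx|', group 1 = 'jx'; at [7:10] match '|k|', group 1 = 'k'.
Because there's exactly one group, `findall` drops the full match and keeps group 1 from each hit.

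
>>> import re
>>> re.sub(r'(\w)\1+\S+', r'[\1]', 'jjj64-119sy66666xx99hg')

'[j]'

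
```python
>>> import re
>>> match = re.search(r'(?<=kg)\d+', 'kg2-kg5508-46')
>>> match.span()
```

The positive lookaround only admits positions where the adjacent text matches; those characters stay outside the span.
The match spans [2:3] → '2'.

(2, 3)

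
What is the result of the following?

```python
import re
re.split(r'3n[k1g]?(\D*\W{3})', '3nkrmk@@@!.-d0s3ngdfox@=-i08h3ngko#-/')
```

['', 'rmk@@@!.-', 'd0s', 'dfox@=-', 'i08h', 'ko#-/', '']

The pattern matches the literal '3n', then optionally one of [k1g]; then zero or more of a non-digit, then exactly 3 of a non-word character (captured).
Matches to split on: at [0:12] → '3nkrmk@@@!.-'; at [15:25] → '3ngdfox@=-'; at [29:37] → '3ngko#-/'.
The group in the pattern means `split` returns the separators' captures alongside the pieces.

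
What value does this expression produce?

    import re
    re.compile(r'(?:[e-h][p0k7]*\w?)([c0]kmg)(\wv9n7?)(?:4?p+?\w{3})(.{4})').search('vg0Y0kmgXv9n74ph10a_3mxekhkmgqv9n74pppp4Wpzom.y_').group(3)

'a_3m'

This matches a character in [e-h], then zero or more of one of [p0k7], then optionally a word character (non-capturing group); then one of [c0], then the literal 'kmg' (captured); then a word character, then the literal 'v9n', then optionally the literal '7' (captured); then optionally the literal '4', then one or more of the literal 'p' (lazy), then exactly 3 of a word character (non-capturing group); then exactly 4 of any character (captured).
Unlike `match`, `search` isn't anchored — it looks for the pattern anywhere in the string.
The match spans [1:22] → 'g0Y0kmgXv9n74ph10a_3m'.
Captured: group 1 = '0kmg', group 2 = 'Xv9n7', group 3 = 'a_3m'.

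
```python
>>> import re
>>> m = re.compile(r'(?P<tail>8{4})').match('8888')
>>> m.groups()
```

('8888',)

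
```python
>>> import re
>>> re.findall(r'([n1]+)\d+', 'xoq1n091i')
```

['1n']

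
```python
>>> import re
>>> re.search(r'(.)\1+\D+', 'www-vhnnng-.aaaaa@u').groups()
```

('w',)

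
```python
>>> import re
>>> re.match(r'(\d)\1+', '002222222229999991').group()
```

'00'

`\1` is not a pattern — it's the concrete string captured by group 1, re-applied verbatim.
`match` is anchored at position 0; if the pattern doesn't fit there, it returns None.
The match spans [0:2] → '00'.
Captured: group 1 = '0'.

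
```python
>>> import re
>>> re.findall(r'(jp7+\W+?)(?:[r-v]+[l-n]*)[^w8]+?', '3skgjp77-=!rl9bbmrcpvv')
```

The pattern matches the literal 'jp', then one or more of a literal '7', then one or more of a non-word character (lazy) (captured); then one or more of a character in [r-v], then zero or more of a character in [l-n] (non-capturing group); then one or more of any character except [w8] (lazy).
Scanning left to right: at [4:14] match 'jp77-=!rl9', group 1 = 'jp77-=!'.
`findall` collects group 1 from the one match (1 total).

['jp77-=!']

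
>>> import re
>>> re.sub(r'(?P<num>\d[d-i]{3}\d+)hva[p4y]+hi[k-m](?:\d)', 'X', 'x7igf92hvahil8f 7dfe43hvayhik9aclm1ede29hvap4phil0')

'x7igf92hvahil8f XaclmX'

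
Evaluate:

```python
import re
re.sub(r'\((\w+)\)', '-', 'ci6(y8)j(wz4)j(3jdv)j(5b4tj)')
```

'ci6-j-j-j-'

Every occurrence is swapped for '-'.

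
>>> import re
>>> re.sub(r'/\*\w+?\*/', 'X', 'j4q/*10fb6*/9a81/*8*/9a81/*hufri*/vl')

Matches: at [3:12] → '/*10fb6*/'; at [16:21] → '/*8*/'; at [25:34] → '/*hufri*/'.
Every occurrence is swapped for 'X'.

'j4qX9a81X9a81Xvl'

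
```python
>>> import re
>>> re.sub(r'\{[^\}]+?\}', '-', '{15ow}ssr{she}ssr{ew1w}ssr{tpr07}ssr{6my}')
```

'-ssr-ssr-ssr-ssr-'

Every occurrence is swapped for '-'.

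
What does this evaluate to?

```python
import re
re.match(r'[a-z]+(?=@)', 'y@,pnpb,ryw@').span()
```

(0, 1)

`re.match` won't scan ahead — the pattern has to work from the very first character.
The match spans [0:1] → 'y'.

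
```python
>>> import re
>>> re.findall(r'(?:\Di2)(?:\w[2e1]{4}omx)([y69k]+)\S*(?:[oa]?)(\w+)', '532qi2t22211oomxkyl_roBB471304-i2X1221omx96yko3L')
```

Pattern: a non-digit, then the literal 'i2' (non-capturing group); then a word character, then exactly 4 of one of [2e1], then the literal 'omx' (non-capturing group); then one or more of one of [y69k] (captured); then zero or more of a non-whitespace character; then optionally one of [oa] (non-capturing group); then one or more of a word character (captured).
Scanning left to right: at [30:48] match '-i2X1221omx96yko3L', groups = ('96yk', 'L').
With 2 capturing groups, `findall` returns a 2-tuple per match.

[('96yk', 'L')]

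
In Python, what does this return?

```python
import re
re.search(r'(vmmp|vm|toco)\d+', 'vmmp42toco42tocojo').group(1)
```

`re.search` tries every starting position until one works.
The match spans [0:6] → 'vmmp42'.
Captured: group 1 = 'vmmp'.

'vmmp'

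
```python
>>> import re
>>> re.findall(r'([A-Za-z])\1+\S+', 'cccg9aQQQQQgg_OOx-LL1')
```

['c']

After group 1 captures some text, `\1` only succeeds where that same text appears again.
Walking the string: at [0:21] match 'cccg9aQQQQQgg_OOx-LL1', group 1 = 'c'.
Because there's exactly one group, `findall` drops the full match and keeps group 1 from the one hit.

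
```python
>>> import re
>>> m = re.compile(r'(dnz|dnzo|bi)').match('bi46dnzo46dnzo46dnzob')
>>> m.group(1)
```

`match` is anchored at position 0; if the pattern doesn't fit there, it returns None.
The match spans [0:2] → 'bi'.
Captured: group 1 = 'bi'.

'bi'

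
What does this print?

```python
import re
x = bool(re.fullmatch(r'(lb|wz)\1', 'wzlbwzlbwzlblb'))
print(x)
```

False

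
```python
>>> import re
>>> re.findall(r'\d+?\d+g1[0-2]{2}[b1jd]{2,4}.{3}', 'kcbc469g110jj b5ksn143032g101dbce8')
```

['469g110jj b5', '143032g101dbce8']

Pattern: one or more of a digit (lazy); then one or more of a digit, then the literal 'g1'; then exactly 2 of a character in [0-2], then 2 to 4 of one of [b1jd], then exactly 3 of any character.
Matches: at [4:16] → '469g110jj b5'; at [19:34] → '143032g101dbce8'.
No capturing groups, so `findall` returns the 2 full match strings.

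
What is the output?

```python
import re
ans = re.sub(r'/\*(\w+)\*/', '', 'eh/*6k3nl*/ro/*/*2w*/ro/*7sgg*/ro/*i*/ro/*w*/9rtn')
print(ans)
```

Matches: at [2:11] → '/*6k3nl*/'; at [15:21] → '/*2w*/'; at [23:31] → '/*7sgg*/'; at [33:38] → '/*i*/'; at [40:45] → '/*w*/'.
Every occurrence is swapped for ''.

ehro/*rororo9rtn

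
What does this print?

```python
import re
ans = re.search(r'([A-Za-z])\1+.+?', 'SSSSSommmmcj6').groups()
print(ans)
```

('S',)

The match spans [0:6] → 'SSSSSo'.
Captured: group 1 = 'S'.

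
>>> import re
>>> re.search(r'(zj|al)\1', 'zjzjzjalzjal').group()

'zjzj'

The backreference `\1` re-matches whatever the first group consumed, character for character.
The match spans [0:4] → 'zjzj'.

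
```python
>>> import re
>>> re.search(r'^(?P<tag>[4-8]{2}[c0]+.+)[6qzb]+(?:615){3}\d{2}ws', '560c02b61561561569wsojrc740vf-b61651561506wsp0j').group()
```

This matches anchored at the start of the string; then exactly 2 of a character in [4-8], then one or more of one of [c0], then one or more of any character (captured as 'tag'); then one or more of one of [6qzb]; then the literal '615' repeated 3 times, then exactly 2 of a digit, then the literal 'ws'.
The match spans [0:20] → '560c02b61561561569ws'.

'560c02b61561561569ws'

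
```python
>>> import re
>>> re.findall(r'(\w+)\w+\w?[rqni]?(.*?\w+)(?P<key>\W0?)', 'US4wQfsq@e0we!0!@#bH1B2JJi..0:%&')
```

This matches one or more of a word character (captured); then one or more of a word character, then optionally a word character, then optionally one of [rqni]; then zero or more of any character (lazy), then one or more of a word character (captured); then a non-word character, then optionally the literal '0' (captured as 'key').
A non-greedy quantifier consumes as few characters as it can — just enough that the remainder of the pattern still matches from where it stops; whatever follows it matches normally.
Scanning left to right: at [0:15] match 'US4wQfsq@e0we!0', groups = ('US4wQfs', '@e0we', '!0'); at [18:30] match 'bH1B2JJi..0:', groups = ('bH1B2JJ', '..0', ':').
`findall` packs the 3 group values into a tuple for every match.

[('US4wQfs', '@e0we', '!0'), ('bH1B2JJ', '..0', ':')]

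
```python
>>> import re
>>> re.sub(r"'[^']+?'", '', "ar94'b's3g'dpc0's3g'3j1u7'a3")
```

`sub` substitutes '' at each match site.

'ar94s3gs3ga3'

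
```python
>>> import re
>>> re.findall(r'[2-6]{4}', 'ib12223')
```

No capturing groups, so `findall` returns the 1 full match string.

['2223']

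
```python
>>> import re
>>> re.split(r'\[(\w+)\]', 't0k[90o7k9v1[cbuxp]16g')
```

Because the pattern has a capturing group, `split` also inserts each captured text between the pieces.

['t0k[90o7k9v1', 'cbuxp', '16g']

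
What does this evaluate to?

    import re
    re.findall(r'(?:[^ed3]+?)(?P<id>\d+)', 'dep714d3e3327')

['714', '7']

Pattern: one or more of any character except [ed3] (lazy) (non-capturing group); then one or more of a digit (captured as 'id').
A non-greedy quantifier consumes as few characters as it can — just enough that the remainder of the pattern still matches from where it stops; whatever follows it matches normally.
Scanning left to right: at [2:6] match 'p714', group 1 = '714'; at [11:13] match '27', group 1 = '7'.
Because there's exactly one group, `findall` drops the full match and keeps group 1 from each hit.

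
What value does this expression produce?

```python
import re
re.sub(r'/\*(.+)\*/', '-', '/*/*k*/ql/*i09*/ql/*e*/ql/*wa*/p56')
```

'-p56'

`sub` substitutes '-' at each match site.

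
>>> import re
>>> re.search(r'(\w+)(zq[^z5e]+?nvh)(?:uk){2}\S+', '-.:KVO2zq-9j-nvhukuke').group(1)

The match spans [3:21] → 'KVO2zq-9j-nvhukuke'.
Captured: group 1 = 'KVO2', group 2 = 'zq-9j-nvh'.

'KVO2'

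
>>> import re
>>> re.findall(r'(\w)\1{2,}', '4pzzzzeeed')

['z', 'e']

After group 1 captures some text, `\1` only succeeds where that same text appears again.
Scanning left to right: at [2:6] match 'zzzz', group 1 = 'z'; at [6:9] match 'eee', group 1 = 'e'.
`findall` collects group 1 from each match (2 total).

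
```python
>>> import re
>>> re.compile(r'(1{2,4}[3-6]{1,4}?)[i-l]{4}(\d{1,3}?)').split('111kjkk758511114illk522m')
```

The group in the pattern means `split` returns the separators' captures alongside the pieces.

['111kjkk7585', '11114', '5', '22m']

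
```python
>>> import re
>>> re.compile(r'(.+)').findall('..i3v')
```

['..i3v']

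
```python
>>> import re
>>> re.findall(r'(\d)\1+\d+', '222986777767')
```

['2']

After group 1 captures some text, `\1` only succeeds where that same text appears again.
One capturing group, so `findall` returns just the captured substring from the one match — 1 in all.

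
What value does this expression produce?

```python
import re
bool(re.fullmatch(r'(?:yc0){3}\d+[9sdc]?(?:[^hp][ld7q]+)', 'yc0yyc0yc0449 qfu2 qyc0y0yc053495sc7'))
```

False

Pattern: the literal 'yc0' repeated 3 times, then one or more of a digit, then optionally one of [9sdc]; then any character except [hp], then one or more of one of [ld7q] (non-capturing group).
`fullmatch` succeeds only if the pattern covers the string from start to end.
Here the string isn't matched end-to-end, so the call returns None, and `bool(None)` is False.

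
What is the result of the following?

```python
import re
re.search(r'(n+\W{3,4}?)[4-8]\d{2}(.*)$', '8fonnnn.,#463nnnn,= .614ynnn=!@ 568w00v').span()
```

(3, 39)

The pattern matches one or more of the literal 'n', then 3 to 4 of a non-word character (lazy) (captured); then a character in [4-8], then exactly 2 of a digit; then zero or more of any character (captured); then anchored at the end.
`re.search` tries every starting position until one works.
The match spans [3:39] → 'nnnn.,#463nnnn,= .614ynnn=!@ 568w00v'.
Captured: group 1 = 'nnnn.,#', group 2 = 'nnnn,= .614ynnn=!@ 568w00v'.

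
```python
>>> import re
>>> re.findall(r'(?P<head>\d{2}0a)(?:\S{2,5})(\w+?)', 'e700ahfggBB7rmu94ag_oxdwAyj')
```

This matches exactly 2 of a digit, then the literal '0a' (captured as 'head'); then 2 to 5 of a non-whitespace character (non-capturing group); then one or more of a word character (lazy) (captured).
Scanning left to right: at [1:11] match '700ahfggBB', groups = ('700a', 'B').
Multiple groups make `findall` return tuples — one 2-tuple for the one match.

[('700a', 'B')]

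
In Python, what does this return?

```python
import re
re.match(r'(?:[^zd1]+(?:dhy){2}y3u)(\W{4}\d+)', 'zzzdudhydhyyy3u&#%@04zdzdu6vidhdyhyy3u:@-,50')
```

None

The pattern matches one or more of any character except [zd1], then the literal 'dhy' repeated 2 times, then the literal 'y3u' (non-capturing group); then exactly 4 of a non-word character, then one or more of a digit (captured).
`re.match` only tries the pattern at the start of the string.
Here the string doesn't start with a match, so the call returns None.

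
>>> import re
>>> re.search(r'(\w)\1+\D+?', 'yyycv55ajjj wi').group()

The backreference `\1` re-matches whatever the first group consumed, character for character.
The match spans [0:4] → 'yyyc'.

'yyyc'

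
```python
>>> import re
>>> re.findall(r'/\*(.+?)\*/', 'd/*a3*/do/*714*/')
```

One capturing group, so `findall` returns just the captured substring from each match — 2 in all.

['a3', '714']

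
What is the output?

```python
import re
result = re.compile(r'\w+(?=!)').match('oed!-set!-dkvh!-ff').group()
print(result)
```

oed

The `(?=…)`/`(?<=…)` assertion just peeks at neighbouring text; it doesn't advance the match position.
`re.match` won't scan ahead — the pattern has to work from the very first character.
The match spans [0:3] → 'oed'.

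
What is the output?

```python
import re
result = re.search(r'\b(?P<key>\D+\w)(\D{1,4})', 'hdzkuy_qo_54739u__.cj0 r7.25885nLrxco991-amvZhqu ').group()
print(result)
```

The match spans [0:10] → 'hdzkuy_qo_'.

hdzkuy_qo_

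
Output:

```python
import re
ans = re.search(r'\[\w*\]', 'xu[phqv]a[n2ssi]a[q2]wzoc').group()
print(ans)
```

[phqv]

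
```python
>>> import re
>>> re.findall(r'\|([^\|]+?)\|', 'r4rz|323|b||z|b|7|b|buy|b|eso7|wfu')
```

Scanning left to right: at [4:9] match '|323|', group 1 = '323'; at [11:14] match '|z|', group 1 = 'z'; at [15:18] match '|7|', group 1 = '7'; at [19:24] match '|buy|', group 1 = 'buy'; at [25:31] match '|eso7|', group 1 = 'eso7'.
With a single group, `findall` returns only what that group captured — 5 items.

['323', 'z', '7', 'buy', 'eso7']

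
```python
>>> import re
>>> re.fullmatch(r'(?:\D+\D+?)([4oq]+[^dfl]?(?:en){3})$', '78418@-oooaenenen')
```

None

For `fullmatch`, every character of the input must be accounted for by the pattern.
Here the string isn't matched end-to-end, so the call returns None.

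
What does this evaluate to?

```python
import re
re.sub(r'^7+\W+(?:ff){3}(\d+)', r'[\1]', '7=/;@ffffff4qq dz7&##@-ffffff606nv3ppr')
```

The pattern matches anchored at the start of the string; then one or more of the literal '7', then one or more of a non-word character, then the literal 'ff' repeated 3 times; then one or more of a digit (captured).
Matches: at [0:12] → '7=/;@ffffff4'.
Each match is replaced using the text its own group 1 captured.

'[4]qq dz7&##@-ffffff606nv3ppr'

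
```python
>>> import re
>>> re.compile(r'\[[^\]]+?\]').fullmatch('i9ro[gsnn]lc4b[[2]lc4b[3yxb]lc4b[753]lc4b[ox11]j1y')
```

For `fullmatch`, every character of the input must be accounted for by the pattern.
Here the pattern can't cover the whole string, so the call returns None.

None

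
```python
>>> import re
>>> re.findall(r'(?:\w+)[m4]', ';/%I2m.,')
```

The pattern matches one or more of a word character (non-capturing group); then one of [m4].
Walking the string: at [3:6] → 'I2m'.
With no groups in the pattern, `findall` gives back each whole match — 1 here.

['I2m']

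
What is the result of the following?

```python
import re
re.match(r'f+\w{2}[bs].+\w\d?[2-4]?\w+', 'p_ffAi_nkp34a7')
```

None

`re.match` only tries the pattern at the start of the string.
Here the pattern fails at index 0, so the call returns None.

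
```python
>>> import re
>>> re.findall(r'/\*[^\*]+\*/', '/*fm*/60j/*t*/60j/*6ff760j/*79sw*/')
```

['/*fm*/', '/*t*/', '/*79sw*/']

Scanning left to right: at [0:6] → '/*fm*/'; at [9:14] → '/*t*/'; at [26:34] → '/*79sw*/'.
With no groups in the pattern, `findall` gives back each whole match — 3 here.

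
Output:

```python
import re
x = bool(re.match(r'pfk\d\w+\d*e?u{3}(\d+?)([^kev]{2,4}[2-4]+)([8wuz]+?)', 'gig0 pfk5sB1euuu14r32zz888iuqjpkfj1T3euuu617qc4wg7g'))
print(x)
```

False

`match` is anchored at position 0; if the pattern doesn't fit there, it returns None.
Here the string doesn't start with a match, so the call returns None, and `bool(None)` is False.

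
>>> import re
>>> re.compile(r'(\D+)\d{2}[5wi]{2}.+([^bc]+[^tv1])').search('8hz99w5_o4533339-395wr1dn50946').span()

(1, 30)

Pattern: one or more of a non-digit (captured); then exactly 2 of a digit, then exactly 2 of one of [5wi], then one or more of any character; then one or more of any character except [bc], then any character except [tv1] (captured).
`search` walks the string left to right and returns the first match it finds.
The match spans [1:30] → 'hz99w5_o4533339-395wr1dn50946'.
Captured: group 1 = 'hz', group 2 = '46'.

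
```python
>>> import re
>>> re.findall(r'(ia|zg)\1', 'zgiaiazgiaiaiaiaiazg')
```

['ia', 'ia', 'ia']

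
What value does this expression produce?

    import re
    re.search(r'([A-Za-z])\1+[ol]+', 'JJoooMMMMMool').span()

`\1` is not a pattern — it's the concrete string captured by group 1, re-applied verbatim.
The match spans [0:5] → 'JJooo'.

(0, 5)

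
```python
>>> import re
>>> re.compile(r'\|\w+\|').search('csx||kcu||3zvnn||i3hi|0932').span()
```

(4, 9)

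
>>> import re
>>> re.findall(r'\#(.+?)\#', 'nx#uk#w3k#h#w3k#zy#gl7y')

['uk', 'h', 'zy']

A `+?`/`*?`/`{m,n}?` starts at its minimum and grows only as far as needed for what follows to match.
Matches: at [2:6] match '#uk#', group 1 = 'uk'; at [9:12] match '#h#', group 1 = 'h'; at [15:19] match '#zy#', group 1 = 'zy'.
`findall` collects group 1 from each match (3 total).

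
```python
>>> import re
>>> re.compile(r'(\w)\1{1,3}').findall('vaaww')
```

['a', 'w']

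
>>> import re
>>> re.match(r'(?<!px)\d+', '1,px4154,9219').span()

The negative lookaround is zero-width — it rules out positions where the adjacent text would match, without consuming anything.
With `match`, the pattern is implicitly anchored at the beginning.
The match spans [0:1] → '1'.

(0, 1)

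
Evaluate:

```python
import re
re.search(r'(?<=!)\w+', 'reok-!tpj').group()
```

'tpj'

The lookaround is zero-width — it requires the adjacent text to match without consuming it, so the asserted text isn't part of the match.
The match spans [6:9] → 'tpj'.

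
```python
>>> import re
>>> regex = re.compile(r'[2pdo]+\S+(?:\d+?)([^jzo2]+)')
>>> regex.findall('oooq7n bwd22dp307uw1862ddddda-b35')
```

This matches one or more of one of [2pdo], then one or more of a non-whitespace character; then one or more of a digit (lazy) (non-capturing group); then one or more of any character except [jzo2] (captured).
Matches: at [0:10] match 'oooq7n bwd', group 1 = 'n bwd'; at [10:33] match '22dp307uw1862ddddda-b35', group 1 = '5'.
With a single group, `findall` returns only what that group captured — 2 items.

['n bwd', '5']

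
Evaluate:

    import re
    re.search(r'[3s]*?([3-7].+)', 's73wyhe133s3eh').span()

(0, 14)

The pattern matches zero or more of one of [3s] (lazy); then a character in [3-7], then one or more of any character (captured).
`re.search` scans for the first position where the pattern succeeds.
The match spans [0:14] → 's73wyhe133s3eh'.
Captured: group 1 = '73wyhe133s3eh'.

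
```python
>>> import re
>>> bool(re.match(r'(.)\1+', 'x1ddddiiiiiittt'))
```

False

A backreference is literal: `\1` must see the identical characters the first group matched.
`re.match` won't scan ahead — the pattern has to work from the very first character.
Here position 0 doesn't satisfy it, so the call returns None, and `bool(None)` is False.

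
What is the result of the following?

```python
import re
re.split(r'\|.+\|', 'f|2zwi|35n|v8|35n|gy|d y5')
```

Matches to split on: at [1:21] → '|2zwi|35n|v8|35n|gy|'.
Splitting on the pattern gives 2 pieces.

['f', 'd y5']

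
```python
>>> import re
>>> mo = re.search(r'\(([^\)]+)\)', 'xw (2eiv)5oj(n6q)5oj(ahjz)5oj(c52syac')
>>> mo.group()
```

'(2eiv)'

`re.search` scans for the first position where the pattern succeeds.
The match spans [3:9] → '(2eiv)'.
Captured: group 1 = '2eiv'.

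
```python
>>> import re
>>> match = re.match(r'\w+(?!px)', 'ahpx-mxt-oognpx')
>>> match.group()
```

'ahpx'

`match` is anchored at position 0; if the pattern doesn't fit there, it returns None.
The match spans [0:4] → 'ahpx'.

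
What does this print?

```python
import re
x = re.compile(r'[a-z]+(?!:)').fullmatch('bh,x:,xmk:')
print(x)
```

`fullmatch` succeeds only if the pattern covers the string from start to end.
Here the string isn't matched end-to-end, so the call returns None.

None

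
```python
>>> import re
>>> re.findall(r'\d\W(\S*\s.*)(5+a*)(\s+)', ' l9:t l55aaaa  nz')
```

[('t l5', '5aaaa', '  ')]

Pattern: a digit, then a non-word character; then zero or more of a non-whitespace character, then whitespace, then zero or more of any character (captured); then one or more of a literal '5', then zero or more of a literal 'a' (captured); then one or more of whitespace (captured).
3 groups means the one result is a tuple of 3 captured strings — 1 here.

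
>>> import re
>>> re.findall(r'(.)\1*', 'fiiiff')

['f', 'i', 'f']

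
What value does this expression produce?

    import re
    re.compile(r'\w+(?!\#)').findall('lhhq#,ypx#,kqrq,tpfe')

The negative lookaround is zero-width — it rules out positions where the adjacent text would match, without consuming anything.
Since nothing is captured, `findall` lists the 4 matched substrings directly.

['lhh', 'yp', 'kqrq', 'tpfe']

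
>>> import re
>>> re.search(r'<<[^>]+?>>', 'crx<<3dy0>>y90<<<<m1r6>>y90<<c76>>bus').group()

'<<3dy0>>'

`re.search` tries every starting position until one works.
The match spans [3:11] → '<<3dy0>>'.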